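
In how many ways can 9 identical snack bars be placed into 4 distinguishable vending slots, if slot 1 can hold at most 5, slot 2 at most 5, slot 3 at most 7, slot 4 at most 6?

By stars and bars, unrestricted non-negative solutions to x_1+…+x_4 = 9 number C(9+3,3) = 220.
Subtract solutions that violate a single cap (substitute x_i' = x_i − (cap_i+1)): x_1 ≥ 6 gives C(6,3) = 20; x_2 ≥ 6 gives C(6,3) = 20; x_3 ≥ 8 gives C(4,3) = 4; x_4 ≥ 7 gives C(5,3) = 10. Together 54.
No two caps can be exceeded simultaneously, so the pair terms are all 0.
By inclusion–exclusion the count is 220 − 54 + 0 = 166.

166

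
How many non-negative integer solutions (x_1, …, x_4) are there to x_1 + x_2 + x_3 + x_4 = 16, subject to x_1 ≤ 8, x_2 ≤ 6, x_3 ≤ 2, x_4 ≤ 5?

46

Ignoring the caps, the number of non-negative solutions to x_1+…+x_4 = 16 is C(19,3) = 969.
Subtract solutions that violate a single cap (substitute x_i' = x_i − (cap_i+1)): x_1 ≥ 9 gives C(10,3) = 120; x_2 ≥ 7 gives C(12,3) = 220; x_3 ≥ 3 gives C(16,3) = 560; x_4 ≥ 6 gives C(13,3) = 286. Together 1186.
Add back pairs where two caps are both exceeded: 1 + 35 + 4 + 84 + 20 + 120 = 264.
Subtract triples: 0 + 0 + 0 + 1 = 1.
By inclusion–exclusion the count is 969 − 1186 + 264 − 1 = 46.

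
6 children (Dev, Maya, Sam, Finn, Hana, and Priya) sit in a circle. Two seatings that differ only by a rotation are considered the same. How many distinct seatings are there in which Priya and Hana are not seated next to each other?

Without the restriction there are (5)! = 120 seatings.
Those with Priya next to Hana: fuse the pair into one unit and seat 5 units around a circle — 2·(4)! = 48.
Subtracting, 120 − 48 = 72.

72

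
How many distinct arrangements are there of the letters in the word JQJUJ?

Letter multiplicities in JQJUJ: J×3, Q×1, U×1.
The number of distinct arrangements is 5!/(3!) = 120/6 = 20.

20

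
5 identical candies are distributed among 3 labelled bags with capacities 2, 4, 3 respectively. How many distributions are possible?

Without the upper bounds there are C(7,2) = 21 ways to split 5 among 3 bags.
Subtract solutions that violate a single cap (substitute x_i' = x_i − (cap_i+1)): x_1 ≥ 3 gives C(4,2) = 6; x_2 ≥ 5 gives C(2,2) = 1; x_3 ≥ 4 gives C(3,2) = 3. Together 10.
No two caps can be exceeded simultaneously, so the pair terms are all 0.
By inclusion–exclusion the count is 21 − 10 + 0 = 11.

11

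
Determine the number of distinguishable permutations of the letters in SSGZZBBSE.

SSGZZBBSE has 9 letters with B appearing twice, S appearing 3 times, and Z appearing twice.
So there are 9! / (3!·2!·2!) = 15120 distinguishable arrangements.

15120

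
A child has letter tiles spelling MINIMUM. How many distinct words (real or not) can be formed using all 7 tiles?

The 7 letters of MINIMUM have repeats: I appearing twice and M appearing 3 times.
So there are 7! / (3!·2!) = 420 distinguishable arrangements.

420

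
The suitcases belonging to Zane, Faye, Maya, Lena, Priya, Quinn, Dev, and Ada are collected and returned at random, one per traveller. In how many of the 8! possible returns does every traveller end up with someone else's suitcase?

Count assignments avoiding every fixed point. For any j of the 8 travellers fixed to their own suitcase, the other 8−j can be arranged in (8−j)! ways.
By inclusion–exclusion this is Σ_{j=0}^{8} (−1)^j C(8,j)·(8−j)!.
Computing: 40320 − 40320 + 20160 − 6720 + 1680 − 336 + 56 − 8 + 1 = 14833.

14833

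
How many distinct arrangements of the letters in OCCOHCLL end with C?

630

Fix C in the last position and arrange the remaining 7 letters.
Those 7 letters have C appearing twice, L appearing twice, and O appearing twice, giving (7)!/(2!·2!·2!) = 630.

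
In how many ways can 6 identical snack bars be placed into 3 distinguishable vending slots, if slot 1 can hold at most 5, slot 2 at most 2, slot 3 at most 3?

Ignoring the caps, the number of non-negative solutions to x_1+…+x_3 = 6 is C(8,2) = 28.
Subtract solutions that violate a single cap (substitute x_i' = x_i − (cap_i+1)): x_1 ≥ 6 gives C(2,2) = 1; x_2 ≥ 3 gives C(5,2) = 10; x_3 ≥ 4 gives C(4,2) = 6. Together 17.
No two caps can be exceeded simultaneously, so the pair terms are all 0.
By inclusion–exclusion the count is 28 − 17 + 0 = 11.

11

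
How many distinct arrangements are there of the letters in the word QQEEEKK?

Letter multiplicities in QQEEEKK: E×3, K×2, Q×2.
So there are 7! / (3!·2!·2!) = 210 distinguishable arrangements.

210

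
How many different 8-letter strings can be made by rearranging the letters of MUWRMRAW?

5040

The 8 letters of MUWRMRAW have repeats: M appearing twice, R appearing twice, and W appearing twice.
Dividing 8! = 40320 by 2!·2!·2! = 8 for the repeated letters gives 5040.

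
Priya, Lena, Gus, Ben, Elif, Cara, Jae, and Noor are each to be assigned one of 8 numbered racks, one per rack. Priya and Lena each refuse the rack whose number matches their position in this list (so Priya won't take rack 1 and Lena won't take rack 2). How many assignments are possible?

Let Aᵢ (for i ∈ {1, 2}) be the placements that put person i in their forbidden rack. Any j of these fix j positions, leaving (8−j)! ways to fill the rest, and there are C(2,j) ways to pick which j.
By inclusion–exclusion, the number of valid placements is Σ_{j=0}^{2} (−1)^j C(2,j)·(8−j)!.
Computing: 40320 − 10080 + 720 = 30960.

30960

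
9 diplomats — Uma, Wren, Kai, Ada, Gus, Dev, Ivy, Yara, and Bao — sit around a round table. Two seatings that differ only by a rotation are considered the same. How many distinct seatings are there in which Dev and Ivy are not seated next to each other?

30240

Without the restriction there are (8)! = 40320 seatings.
Those with Dev next to Ivy: fuse the pair into one unit and seat 8 units around a circle — 2·(7)! = 10080.
Subtracting, 40320 − 10080 = 30240.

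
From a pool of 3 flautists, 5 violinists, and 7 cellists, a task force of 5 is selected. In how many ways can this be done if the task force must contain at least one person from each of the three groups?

With no constraint there are C(15,5) = 3003 possible selections.
Subtract selections that omit an entire group: no flautists → C(12,5) = 792; no violinists → C(10,5) = 252; no cellists → C(8,5) = 56.
Add back selections omitting two groups (i.e. drawn from a single group): C(3,5) + C(5,5) + C(7,5) = 22.
By inclusion–exclusion: 3003 − 1100 + 22 = 1925.

1925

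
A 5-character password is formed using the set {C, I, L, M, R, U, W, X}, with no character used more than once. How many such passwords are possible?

6720

This is a permutation of 5 out of 8: P(8,5) = 8!/3!.
8 × 7 × 6 × 5 × 4 = 6720.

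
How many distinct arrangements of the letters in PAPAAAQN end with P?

210

Fix P in the last position and arrange the remaining 7 letters.
Those 7 letters have A appearing 4 times, giving (7)!/(4!) = 210.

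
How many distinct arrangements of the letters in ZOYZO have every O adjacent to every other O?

Treat the 2 copies of O as a single block. The multiset to arrange is then {OO, Y, Z, Z}, 4 items in all.
That gives (4)!/(2!) = 12 arrangements.

12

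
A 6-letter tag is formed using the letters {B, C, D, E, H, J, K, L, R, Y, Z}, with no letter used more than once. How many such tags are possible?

332640

With no repetition, fill the 6 letters in order: 11 choices, then 10, down to 6.
That product is 11 × 10 × 9 × 8 × 7 × 6 = 332640.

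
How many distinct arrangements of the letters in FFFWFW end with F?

10

With the last slot taken by F, it remains to arrange the other 5 letters (FFWFW).
Those 5 letters have F appearing 3 times and W appearing twice, giving (5)!/(3!·2!) = 10.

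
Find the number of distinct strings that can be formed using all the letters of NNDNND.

15

NNDNND has 6 letters with D appearing twice and N appearing 4 times.
The number of distinct arrangements is 6!/(4!·2!) = 720/48 = 15.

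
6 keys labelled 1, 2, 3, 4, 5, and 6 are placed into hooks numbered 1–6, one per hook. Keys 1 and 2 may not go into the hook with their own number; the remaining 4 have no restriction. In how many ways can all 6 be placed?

504

Let Aᵢ (for i ∈ {1, 2}) be the placements that put key i in its forbidden hook. Any j of these fix j positions, leaving (6−j)! ways to fill the rest, and there are C(2,j) ways to pick which j.
By inclusion–exclusion, the number of valid placements is Σ_{j=0}^{2} (−1)^j C(2,j)·(6−j)!.
Computing: 720 − 240 + 24 = 504.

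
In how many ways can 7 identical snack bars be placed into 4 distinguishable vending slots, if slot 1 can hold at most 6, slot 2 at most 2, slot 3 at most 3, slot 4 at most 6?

Without the upper bounds there are C(10,3) = 120 ways to split 7 among 4 vending slots.
Subtract solutions that violate a single cap (substitute x_i' = x_i − (cap_i+1)): x_1 ≥ 7 gives C(3,3) = 1; x_2 ≥ 3 gives C(7,3) = 35; x_3 ≥ 4 gives C(6,3) = 20; x_4 ≥ 7 gives C(3,3) = 1. Together 57.
Add back pairs where two caps are both exceeded: 0 + 0 + 0 + 1 + 0 + 0 = 1.
By inclusion–exclusion the count is 120 − 57 + 1 = 64.

64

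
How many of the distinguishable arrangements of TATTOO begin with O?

Fix O in the first position and arrange the remaining 5 letters.
Those 5 letters have T appearing 3 times, giving (5)!/(3!) = 20.

20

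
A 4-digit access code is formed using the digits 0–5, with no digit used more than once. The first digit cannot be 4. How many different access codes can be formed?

300

The first digit has 6−1 = 5 choices (anything except 4).
The remaining 3 digits are filled from the other 5 symbols without repetition: 5 × 4 × 3 = 60.
Total: 5 × 60 = 300.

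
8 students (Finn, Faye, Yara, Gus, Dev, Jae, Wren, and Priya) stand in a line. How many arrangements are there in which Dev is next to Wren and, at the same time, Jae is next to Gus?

Treat {Dev,Wren} as one block (2 orders) and {Jae,Gus} as another (2 orders).
That leaves 6 units to arrange: 2 × 2 × 6! = 4 × 720 = 2880.

2880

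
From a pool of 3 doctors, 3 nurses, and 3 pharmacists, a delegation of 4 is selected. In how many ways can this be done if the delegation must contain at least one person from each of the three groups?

Total 4-person selections from all 9: C(9,4) = 126.
Selections missing a whole group: no doctors → C(6,4) = 15; no nurses → C(6,4) = 15; no pharmacists → C(6,4) = 15.
Add back selections omitting two groups (i.e. drawn from a single group): C(3,4) + C(3,4) + C(3,4) = 0.
By inclusion–exclusion: 126 − 45 + 0 = 81.

81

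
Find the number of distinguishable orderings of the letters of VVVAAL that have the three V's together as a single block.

Treat the 3 copies of V as a single block. The multiset to arrange is then {VVV, A, A, L}, 4 items in all.
That gives (4)!/(2!) = 12 arrangements.

12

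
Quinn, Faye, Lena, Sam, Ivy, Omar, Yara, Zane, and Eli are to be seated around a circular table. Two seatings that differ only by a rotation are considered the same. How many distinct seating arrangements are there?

Around a circle, 9 distinct people have 9!/9 = (8)! = 40320 rotationally distinct seatings.

40320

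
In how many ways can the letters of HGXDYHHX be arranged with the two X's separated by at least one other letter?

2520

Total arrangements of HGXDYHHX: 8!/(3!·2!) = 3360.
If the two X's are adjacent, glue them into one block, leaving 7 items to arrange: (7)!/(3!) = 840 ways.
Hence 3360 − 840 = 2520.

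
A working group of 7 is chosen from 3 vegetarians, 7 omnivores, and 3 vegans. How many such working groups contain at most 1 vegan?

Split by how many vegans are chosen (0 through 1).
Sum: C(3,0)·C(10,7) + C(3,1)·C(10,6) = 120 + 630 = 750.

750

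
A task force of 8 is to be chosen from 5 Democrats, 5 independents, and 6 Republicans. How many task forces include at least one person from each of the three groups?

12495

Total 8-person selections from all 16: C(16,8) = 12870.
Subtract selections that omit an entire group: no Democrats → C(11,8) = 165; no independents → C(11,8) = 165; no Republicans → C(10,8) = 45.
Add back selections omitting two groups (i.e. drawn from a single group): C(5,8) + C(5,8) + C(6,8) = 0.
By inclusion–exclusion: 12870 − 375 + 0 = 12495.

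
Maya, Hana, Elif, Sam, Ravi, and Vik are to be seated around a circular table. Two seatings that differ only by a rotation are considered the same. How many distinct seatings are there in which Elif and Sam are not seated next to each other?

Without the restriction there are (5)! = 120 seatings.
Those with Elif next to Sam: fuse the pair into one unit and seat 5 units around a circle — 2·(4)! = 48.
Subtracting, 120 − 48 = 72.

72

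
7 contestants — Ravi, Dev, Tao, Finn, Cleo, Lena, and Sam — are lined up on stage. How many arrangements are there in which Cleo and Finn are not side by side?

Of the 7! = 5040 arrangements, those with Cleo and Finn adjacent number 2 × 6! = 1440 (treat the pair as a block with 2 internal orders).
So 5040 − 1440 = 3600 arrangements keep them apart.

3600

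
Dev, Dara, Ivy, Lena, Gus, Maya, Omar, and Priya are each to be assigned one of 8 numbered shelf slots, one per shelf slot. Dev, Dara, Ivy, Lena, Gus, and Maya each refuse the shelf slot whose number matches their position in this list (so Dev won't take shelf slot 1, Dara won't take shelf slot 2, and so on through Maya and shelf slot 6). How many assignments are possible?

Let Aᵢ (for 1 ≤ i ≤ 6) be the placements that put person i in their forbidden shelf slot. Any j of these fix j positions, leaving (8−j)! ways to fill the rest, and there are C(6,j) ways to pick which j.
By inclusion–exclusion, the number of valid placements is Σ_{j=0}^{6} (−1)^j C(6,j)·(8−j)!.
Computing: 40320 − 30240 + 10800 − 2400 + 360 − 36 + 2 = 18806.

18806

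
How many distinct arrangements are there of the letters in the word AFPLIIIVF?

30240

Letter multiplicities in AFPLIIIVF: A×1, F×2, I×3, L×1, P×1, V×1.
Dividing 9! = 362880 by 3!·2! = 12 for the repeated letters gives 30240.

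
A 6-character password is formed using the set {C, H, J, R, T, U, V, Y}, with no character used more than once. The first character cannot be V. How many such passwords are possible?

The first character has 8−1 = 7 choices (anything except V).
The remaining 5 characters are filled from the other 7 symbols without repetition: 7 × 6 × 5 × 4 × 3 = 2520.
Total: 7 × 2520 = 17640.

17640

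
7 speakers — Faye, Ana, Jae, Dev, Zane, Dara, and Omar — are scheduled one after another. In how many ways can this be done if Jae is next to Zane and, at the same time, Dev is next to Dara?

480

Treat {Jae,Zane} as one block (2 orders) and {Dev,Dara} as another (2 orders).
That leaves 5 units to arrange: 2 × 2 × 5! = 4 × 120 = 480.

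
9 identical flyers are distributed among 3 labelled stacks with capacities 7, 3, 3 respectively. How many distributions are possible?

13

Without the upper bounds there are C(11,2) = 55 ways to split 9 among 3 stacks.
Subtract solutions that violate a single cap (substitute x_i' = x_i − (cap_i+1)): x_1 ≥ 8 gives C(3,2) = 3; x_2 ≥ 4 gives C(7,2) = 21; x_3 ≥ 4 gives C(7,2) = 21. Together 45.
Add back pairs where two caps are both exceeded: 0 + 0 + 3 = 3.
By inclusion–exclusion the count is 55 − 45 + 3 = 13.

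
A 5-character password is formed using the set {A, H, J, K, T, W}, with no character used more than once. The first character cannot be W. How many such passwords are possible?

The first character has 6−1 = 5 choices (anything except W).
The remaining 4 characters are filled from the other 5 symbols without repetition: 5 × 4 × 3 × 2 = 120.
Total: 5 × 120 = 600.

600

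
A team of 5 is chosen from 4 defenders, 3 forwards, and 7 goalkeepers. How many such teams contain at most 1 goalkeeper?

266

Split by how many goalkeepers are chosen (0 through 1).
Sum: C(7,0)·C(7,5) + C(7,1)·C(7,4) = 21 + 245 = 266.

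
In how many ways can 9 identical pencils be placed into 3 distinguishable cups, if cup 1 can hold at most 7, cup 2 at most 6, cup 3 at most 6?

Ignoring the caps, the number of non-negative solutions to x_1+…+x_3 = 9 is C(11,2) = 55.
Subtract solutions that violate a single cap (substitute x_i' = x_i − (cap_i+1)): x_1 ≥ 8 gives C(3,2) = 3; x_2 ≥ 7 gives C(4,2) = 6; x_3 ≥ 7 gives C(4,2) = 6. Together 15.
No two caps can be exceeded simultaneously, so the pair terms are all 0.
By inclusion–exclusion the count is 55 − 15 + 0 = 40.

40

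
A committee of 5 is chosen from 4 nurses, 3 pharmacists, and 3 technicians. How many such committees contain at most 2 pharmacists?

Split by how many pharmacists are chosen (0 through 2).
Sum: C(3,0)·C(7,5) + C(3,1)·C(7,4) + C(3,2)·C(7,3) = 21 + 105 + 105 = 231.

231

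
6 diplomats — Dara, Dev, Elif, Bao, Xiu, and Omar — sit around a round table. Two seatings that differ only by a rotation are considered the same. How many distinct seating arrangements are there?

120

Around a circle, 6 distinct people have 6!/6 = (5)! = 120 rotationally distinct seatings.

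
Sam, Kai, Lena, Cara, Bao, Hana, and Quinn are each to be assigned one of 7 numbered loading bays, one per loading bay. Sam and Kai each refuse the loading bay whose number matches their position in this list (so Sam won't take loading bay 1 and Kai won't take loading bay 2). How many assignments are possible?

3720

Let Aᵢ (for i ∈ {1, 2}) be the placements that put person i in their forbidden loading bay. Any j of these fix j positions, leaving (7−j)! ways to fill the rest, and there are C(2,j) ways to pick which j.
By inclusion–exclusion, the number of valid placements is Σ_{j=0}^{2} (−1)^j C(2,j)·(7−j)!.
Computing: 5040 − 1440 + 120 = 3720.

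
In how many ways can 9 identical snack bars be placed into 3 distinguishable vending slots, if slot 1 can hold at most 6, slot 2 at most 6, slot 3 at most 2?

15

Without the upper bounds there are C(11,2) = 55 ways to split 9 among 3 vending slots.
Subtract solutions that violate a single cap (substitute x_i' = x_i − (cap_i+1)): x_1 ≥ 7 gives C(4,2) = 6; x_2 ≥ 7 gives C(4,2) = 6; x_3 ≥ 3 gives C(8,2) = 28. Together 40.
No two caps can be exceeded simultaneously, so the pair terms are all 0.
By inclusion–exclusion the count is 55 − 40 + 0 = 15.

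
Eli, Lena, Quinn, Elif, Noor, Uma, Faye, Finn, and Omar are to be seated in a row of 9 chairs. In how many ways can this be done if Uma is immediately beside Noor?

Treat {Uma, Noor} as a single unit. There are 8 units to order, and the pair itself can be ordered 2 ways.
So the count is 2·(8)! = 80640.

80640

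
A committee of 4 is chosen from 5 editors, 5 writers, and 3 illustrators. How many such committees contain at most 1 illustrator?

570

Split by how many illustrators are chosen (0 through 1).
Sum: C(3,0)·C(10,4) + C(3,1)·C(10,3) = 210 + 360 = 570.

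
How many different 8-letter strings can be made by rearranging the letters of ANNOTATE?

The 8 letters of ANNOTATE have repeats: A appearing twice, N appearing twice, and T appearing twice.
So there are 8! / (2!·2!·2!) = 5040 distinguishable arrangements.

5040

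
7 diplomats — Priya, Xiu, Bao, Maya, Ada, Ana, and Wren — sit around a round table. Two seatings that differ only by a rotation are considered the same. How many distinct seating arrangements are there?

720

Fix one person's seat to break rotational symmetry; the remaining 6 people can be arranged in (6)! = 720 ways.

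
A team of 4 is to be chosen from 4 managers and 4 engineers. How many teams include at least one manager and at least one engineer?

68

Unrestricted: C(8,4) = 70 ways to pick any 4 of the 8.
Selections missing a whole group: no managers → C(4,4) = 1; no engineers → C(4,4) = 1.
Both groups omitted at once is impossible, so 70 − 2 = 68.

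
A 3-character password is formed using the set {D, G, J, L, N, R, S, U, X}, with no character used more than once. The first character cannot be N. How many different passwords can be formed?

448

The first character has 9−1 = 8 choices (anything except N).
The remaining 2 characters are filled from the other 8 symbols without repetition: 8 × 7 = 56.
Total: 8 × 56 = 448.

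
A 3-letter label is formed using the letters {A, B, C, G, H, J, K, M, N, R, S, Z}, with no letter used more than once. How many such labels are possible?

1320

This is a permutation of 3 out of 12: P(12,3) = 12!/9!.
12 × 11 × 10 = 1320.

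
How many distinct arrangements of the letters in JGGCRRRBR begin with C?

Fix C in the first position and arrange the remaining 8 letters.
Those 8 letters have G appearing twice and R appearing 4 times, giving (8)!/(4!·2!) = 840.

840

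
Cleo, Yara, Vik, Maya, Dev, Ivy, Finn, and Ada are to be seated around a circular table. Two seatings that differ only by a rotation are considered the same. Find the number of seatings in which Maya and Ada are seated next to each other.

Treat {Maya, Ada} as one unit (2 internal orders) and seat the resulting 7 units around the table: (6)! circular arrangements.
So 2 × (6)! = 2 × 720 = 1440.

1440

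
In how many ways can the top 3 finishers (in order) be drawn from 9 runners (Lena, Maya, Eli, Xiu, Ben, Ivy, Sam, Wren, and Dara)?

504

There are 9 choices for 1st place, 8 for 2nd, and 7 for 3rd.
That gives 9 × 8 × 7 = 504.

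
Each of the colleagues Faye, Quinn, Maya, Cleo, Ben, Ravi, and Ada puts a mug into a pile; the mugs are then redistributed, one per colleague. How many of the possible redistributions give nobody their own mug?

This is the derangement count D_7: permutations of 7 items with no fixed point.
By inclusion–exclusion this is Σ_{j=0}^{7} (−1)^j C(7,j)·(7−j)!.
Computing: 5040 − 5040 + 2520 − 840 + 210 − 42 + 7 − 1 = 1854.

1854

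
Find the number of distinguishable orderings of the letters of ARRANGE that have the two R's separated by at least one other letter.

900

Total arrangements of ARRANGE: 7!/(2!·2!) = 1260.
If the two R's are adjacent, glue them into one block, leaving 6 items to arrange: (6)!/(2!) = 360 ways.
Hence 1260 − 360 = 900.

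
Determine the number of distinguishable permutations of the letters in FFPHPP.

FFPHPP has 6 letters with F appearing twice and P appearing 3 times.
So there are 6! / (3!·2!) = 60 distinguishable arrangements.

60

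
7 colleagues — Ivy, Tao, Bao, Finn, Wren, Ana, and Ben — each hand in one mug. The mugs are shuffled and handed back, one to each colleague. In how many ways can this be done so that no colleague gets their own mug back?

Count assignments avoiding every fixed point. For any j of the 7 colleagues fixed to their own mug, the other 7−j can be arranged in (7−j)! ways.
By inclusion–exclusion this is Σ_{j=0}^{7} (−1)^j C(7,j)·(7−j)!.
Computing: 5040 − 5040 + 2520 − 840 + 210 − 42 + 7 − 1 = 1854.

1854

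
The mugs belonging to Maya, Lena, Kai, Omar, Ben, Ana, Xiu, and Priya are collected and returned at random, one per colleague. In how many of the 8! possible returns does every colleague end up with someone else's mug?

This is the derangement count D_8: permutations of 8 items with no fixed point.
By inclusion–exclusion this is Σ_{j=0}^{8} (−1)^j C(8,j)·(8−j)!.
Computing: 40320 − 40320 + 20160 − 6720 + 1680 − 336 + 56 − 8 + 1 = 14833.

14833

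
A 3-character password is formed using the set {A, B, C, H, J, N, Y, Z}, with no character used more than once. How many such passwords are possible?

336

Choose and order 3 of the 8 symbols: the first character has 8 options, the next 7, then 6.
8 × 7 × 6 = 336.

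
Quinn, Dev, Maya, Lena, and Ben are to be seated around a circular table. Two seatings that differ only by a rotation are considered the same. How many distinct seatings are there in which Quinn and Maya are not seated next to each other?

12

Without the restriction there are (4)! = 24 seatings.
Seatings with Quinn beside Maya: treat them as a block with 2 internal orders, giving 2 × (3)! = 12.
Subtracting, 24 − 12 = 12.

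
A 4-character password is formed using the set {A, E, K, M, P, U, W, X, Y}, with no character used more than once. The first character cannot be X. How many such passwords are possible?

The first character has 9−1 = 8 choices (anything except X).
The remaining 3 characters are filled from the other 8 symbols without repetition: 8 × 7 × 6 = 336.
Total: 8 × 336 = 2688.

2688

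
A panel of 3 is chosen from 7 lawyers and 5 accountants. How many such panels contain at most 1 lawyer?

Split by how many lawyers are chosen (0 through 1).
Sum: C(7,0)·C(5,3) + C(7,1)·C(5,2) = 10 + 70 = 80.

80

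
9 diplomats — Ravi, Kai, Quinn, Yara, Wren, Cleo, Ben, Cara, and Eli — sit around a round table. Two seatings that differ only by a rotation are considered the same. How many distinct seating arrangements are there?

40320

Around a circle, 9 distinct people have 9!/9 = (8)! = 40320 rotationally distinct seatings.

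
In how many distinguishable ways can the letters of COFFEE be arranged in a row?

The 6 letters of COFFEE have repeats: E appearing twice and F appearing twice.
The number of distinct arrangements is 6!/(2!·2!) = 720/4 = 180.

180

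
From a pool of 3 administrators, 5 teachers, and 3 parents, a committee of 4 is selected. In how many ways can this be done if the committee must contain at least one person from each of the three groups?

180

With no constraint there are C(11,4) = 330 possible selections.
Selections missing a whole group: no administrators → C(8,4) = 70; no teachers → C(6,4) = 15; no parents → C(8,4) = 70.
Add back selections omitting two groups (i.e. drawn from a single group): C(3,4) + C(5,4) + C(3,4) = 5.
By inclusion–exclusion: 330 − 155 + 5 = 180.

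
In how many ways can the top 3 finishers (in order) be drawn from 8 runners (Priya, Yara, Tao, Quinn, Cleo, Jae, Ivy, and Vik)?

There are 8 choices for 1st place, 7 for 2nd, and 6 for 3rd.
That gives 8 × 7 × 6 = 336.

336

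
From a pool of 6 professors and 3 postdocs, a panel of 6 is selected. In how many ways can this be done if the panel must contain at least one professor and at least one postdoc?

83

Total 6-person selections from all 9: C(9,6) = 84.
Subtract selections that omit an entire group: no professors → C(3,6) = 0; no postdocs → C(6,6) = 1.
Both groups omitted at once is impossible, so 84 − 1 = 83.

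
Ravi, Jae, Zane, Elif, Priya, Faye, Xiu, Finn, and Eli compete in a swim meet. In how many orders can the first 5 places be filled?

15120

This is an ordered selection of 5 from 9: P(9,5).
That gives 9 × 8 × 7 × 6 × 5 = 15120.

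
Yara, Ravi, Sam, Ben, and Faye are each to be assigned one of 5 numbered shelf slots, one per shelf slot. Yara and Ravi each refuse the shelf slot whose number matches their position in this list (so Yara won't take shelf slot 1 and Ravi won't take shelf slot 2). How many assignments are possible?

78

Let Aᵢ (for i ∈ {1, 2}) be the placements that put person i in their forbidden shelf slot. Any j of these fix j positions, leaving (5−j)! ways to fill the rest, and there are C(2,j) ways to pick which j.
By inclusion–exclusion, the number of valid placements is Σ_{j=0}^{2} (−1)^j C(2,j)·(5−j)!.
Computing: 120 − 48 + 6 = 78.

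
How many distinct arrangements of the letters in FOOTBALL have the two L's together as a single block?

Treat the 2 copies of L as a single block. The multiset to arrange is then {LL, A, B, F, O, O, T}, 7 items in all.
That gives (7)!/(2!) = 2520 arrangements.

2520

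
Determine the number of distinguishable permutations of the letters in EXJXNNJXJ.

The 9 letters of EXJXNNJXJ have repeats: J appearing 3 times, N appearing twice, and X appearing 3 times.
So there are 9! / (3!·3!·2!) = 5040 distinguishable arrangements.

5040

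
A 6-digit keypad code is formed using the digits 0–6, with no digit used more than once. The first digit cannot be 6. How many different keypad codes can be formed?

4320

The first digit has 7−1 = 6 choices (anything except 6).
The remaining 5 digits are filled from the other 6 symbols without repetition: 6 × 5 × 4 × 3 × 2 = 720.
Total: 6 × 720 = 4320.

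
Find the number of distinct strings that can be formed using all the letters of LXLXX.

LXLXX has 5 letters with L appearing twice and X appearing 3 times.
The number of distinct arrangements is 5!/(3!·2!) = 120/12 = 10.

10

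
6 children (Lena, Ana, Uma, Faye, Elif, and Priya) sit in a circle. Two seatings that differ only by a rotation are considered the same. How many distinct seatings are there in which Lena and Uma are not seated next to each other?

72

Without the restriction there are (5)! = 120 seatings.
Those with Lena next to Uma: fuse the pair into one unit and seat 5 units around a circle — 2·(4)! = 48.
Subtracting, 120 − 48 = 72.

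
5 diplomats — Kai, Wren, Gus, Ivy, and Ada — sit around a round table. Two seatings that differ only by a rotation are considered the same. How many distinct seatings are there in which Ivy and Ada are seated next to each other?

12

Glue Ivy and Ada into a block (2 internal orders). Seating 4 units around a circle gives (3)! arrangements.
So 2 × (3)! = 2 × 6 = 12.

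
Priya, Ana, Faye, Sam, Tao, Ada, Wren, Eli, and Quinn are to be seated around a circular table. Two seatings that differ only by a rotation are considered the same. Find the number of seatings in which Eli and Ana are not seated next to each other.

30240

Without the restriction there are (8)! = 40320 seatings.
Seatings with Eli beside Ana: treat them as a block with 2 internal orders, giving 2 × (7)! = 10080.
Subtracting, 40320 − 10080 = 30240.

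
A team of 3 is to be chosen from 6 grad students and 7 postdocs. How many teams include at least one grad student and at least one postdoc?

231

With no constraint there are C(13,3) = 286 possible selections.
Subtract selections that omit an entire group: no grad students → C(7,3) = 35; no postdocs → C(6,3) = 20.
Both groups omitted at once is impossible, so 286 − 55 = 231.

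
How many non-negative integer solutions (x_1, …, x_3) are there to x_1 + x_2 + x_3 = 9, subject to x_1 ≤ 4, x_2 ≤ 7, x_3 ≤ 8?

36

By stars and bars, unrestricted non-negative solutions to x_1+…+x_3 = 9 number C(9+2,2) = 55.
Subtract solutions that violate a single cap (substitute x_i' = x_i − (cap_i+1)): x_1 ≥ 5 gives C(6,2) = 15; x_2 ≥ 8 gives C(3,2) = 3; x_3 ≥ 9 gives C(2,2) = 1. Together 19.
No two caps can be exceeded simultaneously, so the pair terms are all 0.
By inclusion–exclusion the count is 55 − 19 + 0 = 36.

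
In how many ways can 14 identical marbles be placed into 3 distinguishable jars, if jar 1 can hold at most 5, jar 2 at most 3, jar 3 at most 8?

Without the upper bounds there are C(16,2) = 120 ways to split 14 among 3 jars.
Subtract solutions that violate a single cap (substitute x_i' = x_i − (cap_i+1)): x_1 ≥ 6 gives C(10,2) = 45; x_2 ≥ 4 gives C(12,2) = 66; x_3 ≥ 9 gives C(7,2) = 21. Together 132.
Add back pairs where two caps are both exceeded: 15 + 0 + 3 = 18.
By inclusion–exclusion the count is 120 − 132 + 18 = 6.

6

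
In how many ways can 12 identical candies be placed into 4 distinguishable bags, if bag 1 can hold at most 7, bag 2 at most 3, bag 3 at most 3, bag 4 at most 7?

Ignoring the caps, the number of non-negative solutions to x_1+…+x_4 = 12 is C(15,3) = 455.
Subtract solutions that violate a single cap (substitute x_i' = x_i − (cap_i+1)): x_1 ≥ 8 gives C(7,3) = 35; x_2 ≥ 4 gives C(11,3) = 165; x_3 ≥ 4 gives C(11,3) = 165; x_4 ≥ 8 gives C(7,3) = 35. Together 400.
Add back pairs where two caps are both exceeded: 1 + 1 + 0 + 35 + 1 + 1 = 39.
By inclusion–exclusion the count is 455 − 400 + 39 = 94.

94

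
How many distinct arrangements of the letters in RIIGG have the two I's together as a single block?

12

Treat the 2 copies of I as a single block. The multiset to arrange is then {II, G, G, R}, 4 items in all.
That gives (4)!/(2!) = 12 arrangements.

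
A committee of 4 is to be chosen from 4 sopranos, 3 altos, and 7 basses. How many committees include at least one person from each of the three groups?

462

Unrestricted: C(14,4) = 1001 ways to pick any 4 of the 14.
Subtract selections that omit an entire group: no sopranos → C(10,4) = 210; no altos → C(11,4) = 330; no basses → C(7,4) = 35.
Add back selections omitting two groups (i.e. drawn from a single group): C(4,4) + C(3,4) + C(7,4) = 36.
By inclusion–exclusion: 1001 − 575 + 36 = 462.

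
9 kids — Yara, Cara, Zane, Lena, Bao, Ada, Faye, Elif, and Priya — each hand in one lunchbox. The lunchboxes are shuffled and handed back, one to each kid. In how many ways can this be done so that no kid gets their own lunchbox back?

133496

Count assignments avoiding every fixed point. For any j of the 9 kids fixed to their own lunchbox, the other 9−j can be arranged in (9−j)! ways.
By inclusion–exclusion this is Σ_{j=0}^{9} (−1)^j C(9,j)·(9−j)!.
Computing: 362880 − 362880 + 181440 − 60480 + 15120 − 3024 + 504 − 72 + 9 − 1 = 133496.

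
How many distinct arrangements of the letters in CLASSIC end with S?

Fix S in the last position and arrange the remaining 6 letters.
Those 6 letters have C appearing twice, giving (6)!/(2!) = 360.

360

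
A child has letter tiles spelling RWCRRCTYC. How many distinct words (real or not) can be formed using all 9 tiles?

The 9 letters of RWCRRCTYC have repeats: C appearing 3 times and R appearing 3 times.
So there are 9! / (3!·3!) = 10080 distinguishable arrangements.

10080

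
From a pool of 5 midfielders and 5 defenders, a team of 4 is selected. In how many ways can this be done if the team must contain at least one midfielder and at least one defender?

With no constraint there are C(10,4) = 210 possible selections.
Subtract selections that omit an entire group: no midfielders → C(5,4) = 5; no defenders → C(5,4) = 5.
Both groups omitted at once is impossible, so 210 − 10 = 200.

200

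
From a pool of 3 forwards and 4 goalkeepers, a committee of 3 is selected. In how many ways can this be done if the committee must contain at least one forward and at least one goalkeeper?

30

With no constraint there are C(7,3) = 35 possible selections.
Subtract selections that omit an entire group: no forwards → C(4,3) = 4; no goalkeepers → C(3,3) = 1.
Both groups omitted at once is impossible, so 35 − 5 = 30.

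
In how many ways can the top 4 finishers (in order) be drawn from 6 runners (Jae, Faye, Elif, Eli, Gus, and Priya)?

This is an ordered selection of 4 from 6: P(6,4).
That gives 6 × 5 × 4 × 3 = 360.

360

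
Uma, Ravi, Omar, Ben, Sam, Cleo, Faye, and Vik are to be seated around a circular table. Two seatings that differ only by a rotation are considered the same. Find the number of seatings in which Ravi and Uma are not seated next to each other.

3600

All circular seatings of 8 people number (7)! = 5040.
Seatings with Ravi beside Uma: treat them as a block with 2 internal orders, giving 2 × (6)! = 1440.
Subtracting, 5040 − 1440 = 3600.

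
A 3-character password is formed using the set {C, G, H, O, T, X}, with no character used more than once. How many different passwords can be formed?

With no repetition, fill the 3 characters in order: 6 choices, then 5, down to 4.
6 × 5 × 4 = 120.

120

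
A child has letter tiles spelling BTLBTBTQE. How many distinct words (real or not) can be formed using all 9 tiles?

BTLBTBTQE has 9 letters with B appearing 3 times and T appearing 3 times.
The number of distinct arrangements is 9!/(3!·3!) = 362880/36 = 10080.

10080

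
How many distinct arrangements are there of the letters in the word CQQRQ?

20

CQQRQ has 5 letters with Q appearing 3 times.
The number of distinct arrangements is 5!/(3!) = 120/6 = 20.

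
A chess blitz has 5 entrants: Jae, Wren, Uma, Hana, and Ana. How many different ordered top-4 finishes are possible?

120

This is an ordered selection of 4 from 5: P(5,4).
That gives 5 × 4 × 3 × 2 = 120.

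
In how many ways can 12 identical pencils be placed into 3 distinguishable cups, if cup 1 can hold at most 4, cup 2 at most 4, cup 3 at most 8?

Without the upper bounds there are C(14,2) = 91 ways to split 12 among 3 cups.
Subtract solutions that violate a single cap (substitute x_i' = x_i − (cap_i+1)): x_1 ≥ 5 gives C(9,2) = 36; x_2 ≥ 5 gives C(9,2) = 36; x_3 ≥ 9 gives C(5,2) = 10. Together 82.
Add back pairs where two caps are both exceeded: 6 + 0 + 0 = 6.
By inclusion–exclusion the count is 91 − 82 + 6 = 15.

15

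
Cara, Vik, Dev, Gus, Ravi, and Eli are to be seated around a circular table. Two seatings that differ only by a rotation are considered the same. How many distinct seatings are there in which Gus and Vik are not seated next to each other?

72

Without the restriction there are (5)! = 120 seatings.
Seatings with Gus beside Vik: treat them as a block with 2 internal orders, giving 2 × (4)! = 48.
Subtracting, 120 − 48 = 72.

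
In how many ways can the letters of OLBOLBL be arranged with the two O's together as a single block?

Treat the 2 copies of O as a single block. The multiset to arrange is then {OO, B, B, L, L, L}, 6 items in all.
That gives (6)!/(3!·2!) = 60 arrangements.

60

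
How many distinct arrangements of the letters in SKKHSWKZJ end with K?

10080

Fix K in the last position and arrange the remaining 8 letters.
Those 8 letters have K appearing twice and S appearing twice, giving (8)!/(2!·2!) = 10080.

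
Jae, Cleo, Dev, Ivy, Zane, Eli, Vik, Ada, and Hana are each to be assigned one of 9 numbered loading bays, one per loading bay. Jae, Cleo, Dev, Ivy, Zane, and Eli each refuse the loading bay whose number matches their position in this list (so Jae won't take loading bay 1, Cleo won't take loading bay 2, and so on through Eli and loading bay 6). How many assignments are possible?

183822

Let Aᵢ (for 1 ≤ i ≤ 6) be the placements that put person i in their forbidden loading bay. Any j of these fix j positions, leaving (9−j)! ways to fill the rest, and there are C(6,j) ways to pick which j.
By inclusion–exclusion, the number of valid placements is Σ_{j=0}^{6} (−1)^j C(6,j)·(9−j)!.
Computing: 362880 − 241920 + 75600 − 14400 + 1800 − 144 + 6 = 183822.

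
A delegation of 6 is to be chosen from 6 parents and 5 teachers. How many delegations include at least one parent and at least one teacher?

461

Unrestricted: C(11,6) = 462 ways to pick any 6 of the 11.
Subtract selections that omit an entire group: no parents → C(5,6) = 0; no teachers → C(6,6) = 1.
Both groups omitted at once is impossible, so 462 − 1 = 461.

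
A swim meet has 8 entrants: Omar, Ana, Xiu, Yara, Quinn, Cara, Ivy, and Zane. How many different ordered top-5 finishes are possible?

This is an ordered selection of 5 from 8: P(8,5).
That gives 8 × 7 × 6 × 5 × 4 = 6720.

6720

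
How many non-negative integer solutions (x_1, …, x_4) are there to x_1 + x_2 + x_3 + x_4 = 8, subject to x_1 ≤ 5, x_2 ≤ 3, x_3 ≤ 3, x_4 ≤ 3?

53

Without the upper bounds there are C(11,3) = 165 ways to split 8 among 4 variables.
Subtract solutions that violate a single cap (substitute x_i' = x_i − (cap_i+1)): x_1 ≥ 6 gives C(5,3) = 10; x_2 ≥ 4 gives C(7,3) = 35; x_3 ≥ 4 gives C(7,3) = 35; x_4 ≥ 4 gives C(7,3) = 35. Together 115.
Add back pairs where two caps are both exceeded: 0 + 0 + 0 + 1 + 1 + 1 = 3.
By inclusion–exclusion the count is 165 − 115 + 3 = 53.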